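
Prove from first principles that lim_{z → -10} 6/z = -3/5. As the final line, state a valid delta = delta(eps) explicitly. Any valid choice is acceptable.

Fix eps > 0. We seek delta > 0 such that 0 < |z + 10| < delta implies |6/z + 3/5| < eps.
|6/z + 3/5| = 6·|-10 − z|/(10·|z|) = 6|z + 10|/(10|z|).
Restrict delta ≤ 5. Then |z + 10| < 5 gives |z| > 5, so 10|z| > 50.
Then |6/z + 3/5| < 6|z + 10|/50, which is < eps when |z + 10| < (25/3)eps.
Take delta = min(5, (25/3)eps). Then 0 < |z + 10| < delta gives both |z + 10| < 5 and |z + 10| < (25/3)eps, so |6/z + 3/5| < eps.

delta = min(5, (25/3)eps)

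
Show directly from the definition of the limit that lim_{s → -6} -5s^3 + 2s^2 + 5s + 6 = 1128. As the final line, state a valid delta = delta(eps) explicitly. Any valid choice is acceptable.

Let eps > 0. We want delta > 0 such that 0 < |s + 6| < delta implies |(-5s^3 + 2s^2 + 5s + 6) − 1128| < eps.
(-5s^3 + 2s^2 + 5s + 6) − 1128 = -5s^3 + 2s^2 + 5s - 1122 = (s + 6)(-5s^2 + 32s - 187).
So |(-5s^3 + 2s^2 + 5s + 6) − 1128| = |s + 6|·|-5s^2 + 32s - 187|.
Require delta ≤ 2. Then |s + 6| < 2 gives |s| < 8, and by the triangle inequality |-5s^2 + 32s - 187| ≤ 5·8^2 + 32·8 + 187 = 763.
Hence |(-5s^3 + 2s^2 + 5s + 6) − 1128| ≤ 763|s + 6| < eps provided |s + 6| < eps/763.
Take delta = min(2, eps/763). Then 0 < |s + 6| < delta gives both |s + 6| < 2 and |s + 6| < eps/763, so |(-5s^3 + 2s^2 + 5s + 6) − 1128| < eps.

delta = min(2, eps/763)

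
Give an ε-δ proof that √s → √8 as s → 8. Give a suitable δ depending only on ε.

δ = min(8, √8·ε)

Fix ε > 0. We want δ > 0 such that 0 < |s − 8| < δ implies |√s − √8| < ε.
Multiplying by the conjugate, |√s − √8| = |s − 8|/(√s + √8).
Restrict δ ≤ 8 so that |s − 8| < 8 forces s > 0, and then √s + √8 > √8.
Hence |√s − √8| < |s − 8|/√8, which is < ε once |s − 8| < √8·ε.
Take δ = min(8, √8·ε). If 0 < |s − 8| < δ then s > 0 and |√s − √8| < |s − 8|/√8 < ε.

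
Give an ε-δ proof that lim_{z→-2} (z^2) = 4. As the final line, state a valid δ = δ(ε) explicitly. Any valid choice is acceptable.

Let ε > 0. We seek δ > 0 with 0 < |z + 2| < δ ⇒ |z^2 − 4| < ε.
Factor: z^2 − 4 = (z + 2)(z - 2), so |z^2 − 4| = |z + 2|·|z - 2|.
Impose δ ≤ 2 so that |z| < 4; then |z - 2| ≤ 6.
Hence |z^2 − 4| ≤ 6|z + 2|, which is < ε once |z + 2| < ε/6.
Take δ = min(2, ε/6). If 0 < |z + 2| < δ then both bounds hold and |z^2 − 4| ≤ 6|z + 2| < 6·(ε/6) = ε.

δ = min(2, ε/6)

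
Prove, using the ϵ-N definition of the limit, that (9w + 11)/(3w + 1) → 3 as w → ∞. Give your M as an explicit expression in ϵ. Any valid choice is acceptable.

M = (8/3)/ϵ

Let ϵ > 0 be given. We seek M > 0 such that w > M implies |(9w + 11)/(3w + 1) − 3| < ϵ.
(9w + 11)/(3w + 1) − 3 = (3(9w + 11) − 9(3w + 1)) / (3(3w + 1)) = 24/(3(3w + 1)).
For w > 0 we have 3w + 1 > 3w, so |(9w + 11)/(3w + 1) − 3| = 24/(3(3w + 1)) < 24/(3·3w) = (8/3)/w.
Thus |(9w + 11)/(3w + 1) − 3| < ϵ whenever w > (8/3)/ϵ.
Take M = (8/3)/ϵ. If w > M then |(9w + 11)/(3w + 1) − 3| < (8/3)/w < ϵ.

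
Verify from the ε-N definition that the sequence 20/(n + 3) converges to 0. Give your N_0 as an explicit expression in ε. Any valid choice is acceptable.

Suppose ε > 0. For n ≥ 1, |20/(n + 3) − 0| = 20/(n + 3) ≤ 20/n.
We need 20/n < ε, i.e. n > 20/ε.
Take N_0 = 20/ε. If n > N_0 then |20/(n + 3)| ≤ 20/n < ε.

N_0 = 20/ε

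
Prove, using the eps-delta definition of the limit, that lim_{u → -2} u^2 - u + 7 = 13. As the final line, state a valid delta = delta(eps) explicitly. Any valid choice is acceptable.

delta = min(1, eps/6)

Let eps > 0 be given. We want delta > 0 such that 0 < |u + 2| < delta implies |(u^2 - u + 7) − 13| < eps.
(u^2 - u + 7) − 13 = u^2 - u - 6 = (u + 2)(u - 3).
So |(u^2 - u + 7) − 13| = |u + 2|·|u - 3|.
Require delta ≤ 1. Then |u + 2| < 1 gives |u| < 3, and by the triangle inequality |u - 3| ≤ 3 + 3 = 6.
Hence |(u^2 - u + 7) − 13| ≤ 6|u + 2| < eps provided |u + 2| < eps/6.
Take delta = min(1, eps/6). Then 0 < |u + 2| < delta gives both |u + 2| < 1 and |u + 2| < eps/6, so |(u^2 - u + 7) − 13| < eps.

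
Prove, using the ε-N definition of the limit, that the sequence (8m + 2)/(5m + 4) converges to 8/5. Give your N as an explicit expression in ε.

Let ε > 0 be given. For m ≥ 1, |(8m + 2)/(5m + 4) − (8/5)| = |-22|/(5(5m + 4)) = 22/(5(5m + 4)).
Since 5m + 4 ≥ 5m for m ≥ 1, this is ≤ 22/(5·5m) = (22/25)/m.
So |(8m + 2)/(5m + 4) − (8/5)| < ε whenever m > (22/25)/ε.
Take N = (22/25)/ε. If m > N then |(8m + 2)/(5m + 4) − (8/5)| ≤ (22/25)/m < ε.

N = (22/25)/ε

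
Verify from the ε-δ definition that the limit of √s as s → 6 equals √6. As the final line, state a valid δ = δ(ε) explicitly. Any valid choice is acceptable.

Suppose ε > 0. We want δ > 0 such that 0 < |s − 6| < δ implies |√s − √6| < ε.
Rationalise: √s − √6 = (s − 6)/(√s + √6), so |√s − √6| = |s − 6|/(√s + √6).
Restrict δ ≤ 6 so that |s − 6| < 6 forces s > 0, and then √s + √6 > √6.
Hence |√s − √6| < |s − 6|/√6, which is < ε once |s − 6| < √6·ε.
Take δ = min(6, √6·ε). If 0 < |s − 6| < δ then s > 0 and |√s − √6| < |s − 6|/√6 < ε.

δ = min(6, √6·ε)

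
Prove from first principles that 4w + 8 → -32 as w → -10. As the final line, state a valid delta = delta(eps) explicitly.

Let eps > 0 be given. We need delta > 0 so that 0 < |w + 10| < delta implies |(4w + 8) + 32| < eps.
|(4w + 8) + 32| = |4w + 40| = 4|w + 10|.
Thus it suffices that |w + 10| < eps/4.
Choosing delta = eps/4 gives |(4w + 8) + 32| = 4|w + 10| < eps whenever |w + 10| < delta.

delta = eps/4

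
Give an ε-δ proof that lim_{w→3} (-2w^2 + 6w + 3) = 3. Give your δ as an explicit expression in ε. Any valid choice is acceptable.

Let ε > 0. We want δ > 0 such that 0 < |w − 3| < δ implies |(-2w^2 + 6w + 3) − 3| < ε.
(-2w^2 + 6w + 3) − 3 = -2w^2 + 6w = (w − 3)(-2w).
So |(-2w^2 + 6w + 3) − 3| = |w − 3|·|-2w|.
Require δ ≤ 2. Then |w − 3| < 2 gives |w| < 5, and by the triangle inequality |-2w| ≤ 2·5 = 10.
Hence |(-2w^2 + 6w + 3) − 3| ≤ 10|w − 3| < ε provided |w − 3| < ε/10.
Take δ = min(2, ε/10). Then 0 < |w − 3| < δ gives both |w − 3| < 2 and |w − 3| < ε/10, so |(-2w^2 + 6w + 3) − 3| < ε.

δ = min(2, ε/10)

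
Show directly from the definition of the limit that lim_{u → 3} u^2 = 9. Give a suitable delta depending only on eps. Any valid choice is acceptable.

Fix eps > 0. We seek delta > 0 with 0 < |u − 3| < delta ⇒ |u^2 − 9| < eps.
Factor: u^2 − 9 = (u − 3)(u + 3), so |u^2 − 9| = |u − 3|·|u + 3|.
Restrict delta ≤ 1. Then |u − 3| < 1 gives |u| < 4, so by the triangle inequality |u + 3| ≤ 4 + 3 = 7.
Hence |u^2 − 9| ≤ 7|u − 3|, which is < eps once |u − 3| < eps/7.
Take delta = min(1, eps/7). If 0 < |u − 3| < delta then both bounds hold and |u^2 − 9| ≤ 7|u − 3| < 7·(eps/7) = eps.

delta = min(1, eps/7)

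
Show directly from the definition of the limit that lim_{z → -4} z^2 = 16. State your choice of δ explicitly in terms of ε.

δ = min(1, ε/9)

Fix ε > 0. We seek δ > 0 with 0 < |z + 4| < δ ⇒ |z^2 − 16| < ε.
Factor: z^2 − 16 = (z + 4)(z - 4), so |z^2 − 16| = |z + 4|·|z - 4|.
Impose δ ≤ 1 so that |z| < 5; then |z - 4| ≤ 9.
Hence |z^2 − 16| ≤ 9|z + 4|, which is < ε once |z + 4| < ε/9.
Take δ = min(1, ε/9). If 0 < |z + 4| < δ then both bounds hold and |z^2 − 16| ≤ 9|z + 4| < 9·(ε/9) = ε.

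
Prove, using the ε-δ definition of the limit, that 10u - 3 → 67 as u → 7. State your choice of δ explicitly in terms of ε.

δ = ε/10

Suppose ε > 0. We need δ > 0 so that 0 < |u − 7| < δ implies |(10u - 3) − 67| < ε.
|(10u - 3) − 67| = |10u - 70| = 10|u − 7|.
So 10|u − 7| < ε exactly when |u − 7| < ε/10.
Choosing δ = ε/10 gives |(10u - 3) − 67| = 10|u − 7| < ε whenever |u − 7| < δ.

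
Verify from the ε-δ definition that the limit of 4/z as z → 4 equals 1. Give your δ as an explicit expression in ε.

Let ε > 0 be given. We seek δ > 0 such that 0 < |z − 4| < δ implies |4/z − 1| < ε.
|4/z − 1| = 4·|4 − z|/(4·|z|) = 4|z − 4|/(4|z|).
Restrict δ ≤ 2. Then |z − 4| < 2 gives |z| > 2, so 4|z| > 8.
Then |4/z − 1| < 4|z − 4|/8, which is < ε when |z − 4| < 2ε.
Take δ = min(2, 2ε). Then 0 < |z − 4| < δ gives both |z − 4| < 2 and |z − 4| < 2ε, so |4/z − 1| < ε.

δ = min(2, 2ε)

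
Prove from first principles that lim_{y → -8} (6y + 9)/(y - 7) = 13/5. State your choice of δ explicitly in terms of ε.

Let ε > 0. We want δ > 0 with 0 < |y + 8| < δ ⇒ |(6y + 9)/(y - 7) − (13/5)| < ε.
Combining over a common denominator, (6y + 9)/(y - 7) − (13/5) = [(6y + 9)·(-15) − (-39)·(y - 7)] / [(-15)·(y - 7)] = -51(y + 8) / ((-15)(y - 7)).
So |(6y + 9)/(y - 7) − (13/5)| = 51|y + 8| / (15·|y − 7|).
Require δ ≤ 15/2, so |y − 7| ≥ |-15| − |y + 8| > 15 − 15/2 = 15/2.
Hence |(6y + 9)/(y - 7) − (13/5)| < 51|y + 8|/(15·(15/2)) = (34/75)|y + 8|, which is < ε once |y + 8| < (75/34)ε.
Take δ = min(15/2, (75/34)ε). Then 0 < |y + 8| < δ forces both bounds, so |(6y + 9)/(y - 7) − (13/5)| < ε.

δ = min(15/2, (75/34)ε)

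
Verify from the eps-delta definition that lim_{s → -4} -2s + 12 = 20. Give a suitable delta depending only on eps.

Let eps > 0 be given. We need delta > 0 so that 0 < |s + 4| < delta implies |(-2s + 12) − 20| < eps.
|(-2s + 12) − 20| = |-2s - 8| = 2|s + 4|.
Thus it suffices that |s + 4| < eps/2.
Take delta = eps/2. If 0 < |s + 4| < delta then |(-2s + 12) − 20| = 2|s + 4| < 2·(eps/2) = eps.

delta = eps/2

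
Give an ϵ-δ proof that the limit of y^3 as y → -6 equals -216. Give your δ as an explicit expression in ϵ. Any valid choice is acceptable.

Suppose ϵ > 0. We seek δ > 0 with 0 < |y + 6| < δ ⇒ |y^3 + 216| < ϵ.
Factor: y^3 + 216 = (y + 6)(y^2 - 6y + 36), so |y^3 + 216| = |y + 6|·|y^2 - 6y + 36|.
Restrict δ ≤ 2. Then |y + 6| < 2 gives |y| < 8, so by the triangle inequality |y^2 - 6y + 36| ≤ 8^2 + 6·8 + 36 = 148.
Hence |y^3 + 216| ≤ 148|y + 6|, which is < ϵ once |y + 6| < ϵ/148.
Take δ = min(2, ϵ/148). If 0 < |y + 6| < δ then both bounds hold and |y^3 + 216| ≤ 148|y + 6| < 148·(ϵ/148) = ϵ.

δ = min(2, ϵ/148)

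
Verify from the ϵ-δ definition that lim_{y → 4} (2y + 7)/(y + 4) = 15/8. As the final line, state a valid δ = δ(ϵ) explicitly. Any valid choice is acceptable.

Fix ϵ > 0. We want δ > 0 with 0 < |y − 4| < δ ⇒ |(2y + 7)/(y + 4) − (15/8)| < ϵ.
Combining over a common denominator, (2y + 7)/(y + 4) − (15/8) = [(2y + 7)·8 − 15·(y + 4)] / [8·(y + 4)] = 1(y − 4) / (8(y + 4)).
So |(2y + 7)/(y + 4) − (15/8)| = |y − 4| / (8·|y + 4|).
Require δ ≤ 4, so |y + 4| ≥ |8| − |y − 4| > 8 − 4 = 4.
Hence |(2y + 7)/(y + 4) − (15/8)| < |y − 4|/(8·4) = (1/32)|y − 4|, which is < ϵ once |y − 4| < 32ϵ.
Take δ = min(4, 32ϵ). Then 0 < |y − 4| < δ forces both bounds, so |(2y + 7)/(y + 4) − (15/8)| < ϵ.

δ = min(4, 32ϵ)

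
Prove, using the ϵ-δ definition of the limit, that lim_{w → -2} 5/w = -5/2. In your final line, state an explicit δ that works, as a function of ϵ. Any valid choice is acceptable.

Let ϵ > 0. We seek δ > 0 such that 0 < |w + 2| < δ implies |5/w + 5/2| < ϵ.
|5/w + 5/2| = 5·|-2 − w|/(2·|w|) = 5|w + 2|/(2|w|).
Require δ ≤ 1 so that |w| > 2 − 1 = 1, hence 2|w| > 2.
Then |5/w + 5/2| < 5|w + 2|/2, which is < ϵ when |w + 2| < (2/5)ϵ.
Take δ = min(1, (2/5)ϵ). Then 0 < |w + 2| < δ gives both |w + 2| < 1 and |w + 2| < (2/5)ϵ, so |5/w + 5/2| < ϵ.

δ = min(1, (2/5)ϵ)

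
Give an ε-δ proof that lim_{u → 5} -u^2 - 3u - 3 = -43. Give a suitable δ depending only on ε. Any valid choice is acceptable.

δ = min(2, ε/15)

Fix ε > 0. We want δ > 0 such that 0 < |u − 5| < δ implies |(-u^2 - 3u - 3) + 43| < ε.
(-u^2 - 3u - 3) + 43 = -u^2 - 3u + 40 = (u − 5)(-u - 8).
So |(-u^2 - 3u - 3) + 43| = |u − 5|·|-u - 8|.
Require δ ≤ 2. Then |u − 5| < 2 gives |u| < 7, and by the triangle inequality |-u - 8| ≤ 7 + 8 = 15.
Hence |(-u^2 - 3u - 3) + 43| ≤ 15|u − 5| < ε provided |u − 5| < ε/15.
Choosing δ = min(2, ε/15) ensures both conditions, hence |(-u^2 - 3u - 3) + 43| < ε.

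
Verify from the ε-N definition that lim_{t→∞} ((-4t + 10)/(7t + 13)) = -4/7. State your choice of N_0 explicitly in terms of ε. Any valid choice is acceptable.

Let ε > 0. We seek N_0 > 0 such that t > N_0 implies |(-4t + 10)/(7t + 13) + 4/7| < ε.
(-4t + 10)/(7t + 13) + 4/7 = (7(-4t + 10) − (-4)(7t + 13)) / (7(7t + 13)) = 122/(7(7t + 13)).
For t > 0 we have 7t + 13 > 7t, so |(-4t + 10)/(7t + 13) + 4/7| = 122/(7(7t + 13)) < 122/(7·7t) = (122/49)/t.
Thus |(-4t + 10)/(7t + 13) + 4/7| < ε whenever t > (122/49)/ε.
Take N_0 = (122/49)/ε. If t > N_0 then |(-4t + 10)/(7t + 13) + 4/7| < (122/49)/t < ε.

N_0 = (122/49)/ε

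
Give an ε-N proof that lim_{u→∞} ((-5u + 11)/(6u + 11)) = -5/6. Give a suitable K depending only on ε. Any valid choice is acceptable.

Let ε > 0. We seek K > 0 such that u > K implies |(-5u + 11)/(6u + 11) + 5/6| < ε.
(-5u + 11)/(6u + 11) + 5/6 = (6(-5u + 11) − (-5)(6u + 11)) / (6(6u + 11)) = 121/(6(6u + 11)).
For u > 0 we have 6u + 11 > 6u, so |(-5u + 11)/(6u + 11) + 5/6| = 121/(6(6u + 11)) < 121/(6·6u) = (121/36)/u.
Thus |(-5u + 11)/(6u + 11) + 5/6| < ε whenever u > (121/36)/ε.
Take K = (121/36)/ε. If u > K then |(-5u + 11)/(6u + 11) + 5/6| < (121/36)/u < ε.

K = (121/36)/ε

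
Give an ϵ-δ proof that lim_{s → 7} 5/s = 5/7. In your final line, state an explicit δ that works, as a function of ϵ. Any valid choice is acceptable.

Fix ϵ > 0. We seek δ > 0 such that 0 < |s − 7| < δ implies |5/s − (5/7)| < ϵ.
|5/s − (5/7)| = 5·|7 − s|/(7·|s|) = 5|s − 7|/(7|s|).
Restrict δ ≤ 7/2. Then |s − 7| < 7/2 gives |s| > 7/2, so 7|s| > 49/2.
Then |5/s − (5/7)| < 5|s − 7|/(49/2), which is < ϵ when |s − 7| < (49/10)ϵ.
Take δ = min(7/2, (49/10)ϵ). Then 0 < |s − 7| < δ gives both |s − 7| < 7/2 and |s − 7| < (49/10)ϵ, so |5/s − (5/7)| < ϵ.

δ = min(7/2, (49/10)ϵ)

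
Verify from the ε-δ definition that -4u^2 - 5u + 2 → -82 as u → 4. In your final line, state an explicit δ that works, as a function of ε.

δ = min(2, ε/45)

Fix ε > 0. We want δ > 0 such that 0 < |u − 4| < δ implies |(-4u^2 - 5u + 2) + 82| < ε.
(-4u^2 - 5u + 2) + 82 = -4u^2 - 5u + 84 = (u − 4)(-4u - 21).
So |(-4u^2 - 5u + 2) + 82| = |u − 4|·|-4u - 21|.
Assume first that |u − 4| < 2, so |u| < 6. Then |-4u - 21| ≤ 4·6 + 21 = 45.
Hence |(-4u^2 - 5u + 2) + 82| ≤ 45|u − 4| < ε provided |u − 4| < ε/45.
Take δ = min(2, ε/45). Then 0 < |u − 4| < δ gives both |u − 4| < 2 and |u − 4| < ε/45, so |(-4u^2 - 5u + 2) + 82| < ε.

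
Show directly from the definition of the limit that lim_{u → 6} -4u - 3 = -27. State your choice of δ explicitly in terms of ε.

δ = ε/4

Let ε > 0. We need δ > 0 so that 0 < |u − 6| < δ implies |(-4u - 3) + 27| < ε.
Since (-4u - 3) + 27 = -4(u − 6), we have |(-4u - 3) + 27| = 4|u − 6|.
Thus it suffices that |u − 6| < ε/4.
Choosing δ = ε/4 gives |(-4u - 3) + 27| = 4|u − 6| < ε whenever |u − 6| < δ.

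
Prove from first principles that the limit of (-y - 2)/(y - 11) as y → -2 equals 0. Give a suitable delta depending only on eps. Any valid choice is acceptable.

delta = min(13/2, (13/2)eps)

Let eps > 0 be given. We want delta > 0 with 0 < |y + 2| < delta ⇒ |(-y - 2)/(y - 11) − 0| < eps.
Combining over a common denominator, (-y - 2)/(y - 11) − 0 = [(-y - 2)·(-13) − 0·(y - 11)] / [(-13)·(y - 11)] = 13(y + 2) / ((-13)(y - 11)).
So |(-y - 2)/(y - 11) − 0| = 13|y + 2| / (13·|y − 11|).
Require delta ≤ 13/2, so |y − 11| ≥ |-13| − |y + 2| > 13 − 13/2 = 13/2.
Hence |(-y - 2)/(y - 11) − 0| < 13|y + 2|/(13·(13/2)) = (2/13)|y + 2|, which is < eps once |y + 2| < (13/2)eps.
Take delta = min(13/2, (13/2)eps). Then 0 < |y + 2| < delta forces both bounds, so |(-y - 2)/(y - 11) − 0| < eps.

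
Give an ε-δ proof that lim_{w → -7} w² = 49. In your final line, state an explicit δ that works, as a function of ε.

Suppose ε > 0. We seek δ > 0 with 0 < |w + 7| < δ ⇒ |w² − 49| < ε.
Factor: w² − 49 = (w + 7)(w - 7), so |w² − 49| = |w + 7|·|w - 7|.
Restrict δ ≤ 2. Then |w + 7| < 2 gives |w| < 9, so by the triangle inequality |w - 7| ≤ 9 + 7 = 16.
Hence |w² − 49| ≤ 16|w + 7|, which is < ε once |w + 7| < ε/16.
Take δ = min(2, ε/16). If 0 < |w + 7| < δ then both bounds hold and |w² − 49| ≤ 16|w + 7| < 16·(ε/16) = ε.

δ = min(2, ε/16)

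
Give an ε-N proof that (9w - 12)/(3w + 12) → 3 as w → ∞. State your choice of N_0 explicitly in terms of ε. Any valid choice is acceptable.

N_0 = 16/ε

Let ε > 0. We seek N_0 > 0 such that w > N_0 implies |(9w - 12)/(3w + 12) − 3| < ε.
(9w - 12)/(3w + 12) − 3 = (3(9w - 12) − 9(3w + 12)) / (3(3w + 12)) = -144/(3(3w + 12)).
For w > 0 we have 3w + 12 > 3w, so |(9w - 12)/(3w + 12) − 3| = 144/(3(3w + 12)) < 144/(3·3w) = 16/w.
Thus |(9w - 12)/(3w + 12) − 3| < ε whenever w > 16/ε.
Take N_0 = 16/ε. If w > N_0 then |(9w - 12)/(3w + 12) − 3| < 16/w < ε.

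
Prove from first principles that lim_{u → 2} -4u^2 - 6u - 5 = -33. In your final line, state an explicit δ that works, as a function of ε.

Let ε > 0. We want δ > 0 such that 0 < |u − 2| < δ implies |(-4u^2 - 6u - 5) + 33| < ε.
(-4u^2 - 6u - 5) + 33 = -4u^2 - 6u + 28 = (u − 2)(-4u - 14).
So |(-4u^2 - 6u - 5) + 33| = |u − 2|·|-4u - 14|.
Require δ ≤ 1. Then |u − 2| < 1 gives |u| < 3, and by the triangle inequality |-4u - 14| ≤ 4·3 + 14 = 26.
Hence |(-4u^2 - 6u - 5) + 33| ≤ 26|u − 2| < ε provided |u − 2| < ε/26.
Choosing δ = min(1, ε/26) ensures both conditions, hence |(-4u^2 - 6u - 5) + 33| < ε.

δ = min(1, ε/26)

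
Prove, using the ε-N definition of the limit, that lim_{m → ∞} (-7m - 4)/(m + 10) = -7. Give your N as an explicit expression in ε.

Let ε > 0 be given. For m ≥ 1, |(-7m - 4)/(m + 10) + 7| = |66|/((m + 10)) = 66/((m + 10)).
Since m + 10 ≥ m for m ≥ 1, this is ≤ 66/(m) = 66/m.
So |(-7m - 4)/(m + 10) + 7| < ε whenever m > 66/ε.
Take N = 66/ε. If m > N then |(-7m - 4)/(m + 10) + 7| ≤ 66/m < ε.

N = 66/ε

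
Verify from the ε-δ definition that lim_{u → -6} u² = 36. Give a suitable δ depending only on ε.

δ = min(1, ε/13)

Let ε > 0 be given. We seek δ > 0 with 0 < |u + 6| < δ ⇒ |u² − 36| < ε.
Factor: u² − 36 = (u + 6)(u - 6), so |u² − 36| = |u + 6|·|u - 6|.
Impose δ ≤ 1 so that |u| < 7; then |u - 6| ≤ 13.
Hence |u² − 36| ≤ 13|u + 6|, which is < ε once |u + 6| < ε/13.
Take δ = min(1, ε/13). If 0 < |u + 6| < δ then both bounds hold and |u² − 36| ≤ 13|u + 6| < 13·(ε/13) = ε.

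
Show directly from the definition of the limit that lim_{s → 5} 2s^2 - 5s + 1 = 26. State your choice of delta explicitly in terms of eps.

delta = min(2, eps/19)

Let eps > 0 be given. We want delta > 0 such that 0 < |s − 5| < delta implies |(2s^2 - 5s + 1) − 26| < eps.
(2s^2 - 5s + 1) − 26 = 2s^2 - 5s - 25 = (s − 5)(2s + 5).
So |(2s^2 - 5s + 1) − 26| = |s − 5|·|2s + 5|.
Require delta ≤ 2. Then |s − 5| < 2 gives |s| < 7, and by the triangle inequality |2s + 5| ≤ 2·7 + 5 = 19.
Hence |(2s^2 - 5s + 1) − 26| ≤ 19|s − 5| < eps provided |s − 5| < eps/19.
Choosing delta = min(2, eps/19) ensures both conditions, hence |(2s^2 - 5s + 1) − 26| < eps.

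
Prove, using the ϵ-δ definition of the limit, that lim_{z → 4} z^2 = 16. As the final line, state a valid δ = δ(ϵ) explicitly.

Suppose ϵ > 0. We seek δ > 0 with 0 < |z − 4| < δ ⇒ |z^2 − 16| < ϵ.
Factor: z^2 − 16 = (z − 4)(z + 4), so |z^2 − 16| = |z − 4|·|z + 4|.
Impose δ ≤ 1 so that |z| < 5; then |z + 4| ≤ 9.
Hence |z^2 − 16| ≤ 9|z − 4|, which is < ϵ once |z − 4| < ϵ/9.
Take δ = min(1, ϵ/9). If 0 < |z − 4| < δ then both bounds hold and |z^2 − 16| ≤ 9|z − 4| < 9·(ϵ/9) = ϵ.

δ = min(1, ϵ/9)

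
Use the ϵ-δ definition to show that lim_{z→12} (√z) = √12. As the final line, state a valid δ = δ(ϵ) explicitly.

δ = min(12, √12·ϵ)

Let ϵ > 0 be given. We want δ > 0 such that 0 < |z − 12| < δ implies |√z − √12| < ϵ.
Multiplying by the conjugate, |√z − √12| = |z − 12|/(√z + √12).
Restrict δ ≤ 12 so that |z − 12| < 12 forces z > 0, and then √z + √12 > √12.
Hence |√z − √12| < |z − 12|/√12, which is < ϵ once |z − 12| < √12·ϵ.
Take δ = min(12, √12·ϵ). If 0 < |z − 12| < δ then z > 0 and |√z − √12| < |z − 12|/√12 < ϵ.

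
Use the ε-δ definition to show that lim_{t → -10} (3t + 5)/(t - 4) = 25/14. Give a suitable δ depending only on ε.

Let ε > 0 be given. We want δ > 0 with 0 < |t + 10| < δ ⇒ |(3t + 5)/(t - 4) − (25/14)| < ε.
Combining over a common denominator, (3t + 5)/(t - 4) − (25/14) = [(3t + 5)·(-14) − (-25)·(t - 4)] / [(-14)·(t - 4)] = -17(t + 10) / ((-14)(t - 4)).
So |(3t + 5)/(t - 4) − (25/14)| = 17|t + 10| / (14·|t − 4|).
Restrict δ ≤ 7. Then |t + 10| < 7 gives |t − 4| = |(t + 10) + (-14)| ≥ 14 − 7 = 7.
Hence |(3t + 5)/(t - 4) − (25/14)| < 17|t + 10|/(14·7) = (17/98)|t + 10|, which is < ε once |t + 10| < (98/17)ε.
Take δ = min(7, (98/17)ε). Then 0 < |t + 10| < δ forces both bounds, so |(3t + 5)/(t - 4) − (25/14)| < ε.

δ = min(7, (98/17)ε)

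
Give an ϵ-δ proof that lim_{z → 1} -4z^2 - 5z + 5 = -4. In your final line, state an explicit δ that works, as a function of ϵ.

δ = min(2, ϵ/21)

Fix ϵ > 0. We want δ > 0 such that 0 < |z − 1| < δ implies |(-4z^2 - 5z + 5) + 4| < ϵ.
(-4z^2 - 5z + 5) + 4 = -4z^2 - 5z + 9 = (z − 1)(-4z - 9).
So |(-4z^2 - 5z + 5) + 4| = |z − 1|·|-4z - 9|.
Assume first that |z − 1| < 2, so |z| < 3. Then |-4z - 9| ≤ 4·3 + 9 = 21.
Hence |(-4z^2 - 5z + 5) + 4| ≤ 21|z − 1| < ϵ provided |z − 1| < ϵ/21.
Choosing δ = min(2, ϵ/21) ensures both conditions, hence |(-4z^2 - 5z + 5) + 4| < ϵ.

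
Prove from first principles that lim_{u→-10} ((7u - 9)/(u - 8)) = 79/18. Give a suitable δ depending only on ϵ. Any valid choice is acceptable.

Suppose ϵ > 0. We want δ > 0 with 0 < |u + 10| < δ ⇒ |(7u - 9)/(u - 8) − (79/18)| < ϵ.
Combining over a common denominator, (7u - 9)/(u - 8) − (79/18) = [(7u - 9)·(-18) − (-79)·(u - 8)] / [(-18)·(u - 8)] = -47(u + 10) / ((-18)(u - 8)).
So |(7u - 9)/(u - 8) − (79/18)| = 47|u + 10| / (18·|u − 8|).
Require δ ≤ 9, so |u − 8| ≥ |-18| − |u + 10| > 18 − 9 = 9.
Hence |(7u - 9)/(u - 8) − (79/18)| < 47|u + 10|/(18·9) = (47/162)|u + 10|, which is < ϵ once |u + 10| < (162/47)ϵ.
Take δ = min(9, (162/47)ϵ). Then 0 < |u + 10| < δ forces both bounds, so |(7u - 9)/(u - 8) − (79/18)| < ϵ.

δ = min(9, (162/47)ϵ)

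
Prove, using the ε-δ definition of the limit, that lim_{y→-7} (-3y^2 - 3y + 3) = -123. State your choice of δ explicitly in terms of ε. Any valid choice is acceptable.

Let ε > 0 be given. We want δ > 0 such that 0 < |y + 7| < δ implies |(-3y^2 - 3y + 3) + 123| < ε.
(-3y^2 - 3y + 3) + 123 = -3y^2 - 3y + 126 = (y + 7)(-3y + 18).
So |(-3y^2 - 3y + 3) + 123| = |y + 7|·|-3y + 18|.
Assume first that |y + 7| < 1, so |y| < 8. Then |-3y + 18| ≤ 3·8 + 18 = 42.
Hence |(-3y^2 - 3y + 3) + 123| ≤ 42|y + 7| < ε provided |y + 7| < ε/42.
Choosing δ = min(1, ε/42) ensures both conditions, hence |(-3y^2 - 3y + 3) + 123| < ε.

δ = min(1, ε/42)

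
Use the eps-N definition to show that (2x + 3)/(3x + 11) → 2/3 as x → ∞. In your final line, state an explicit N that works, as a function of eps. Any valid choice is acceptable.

Let eps > 0 be given. We seek N > 0 such that x > N implies |(2x + 3)/(3x + 11) − (2/3)| < eps.
(2x + 3)/(3x + 11) − (2/3) = (3(2x + 3) − 2(3x + 11)) / (3(3x + 11)) = -13/(3(3x + 11)).
For x > 0 we have 3x + 11 > 3x, so |(2x + 3)/(3x + 11) − (2/3)| = 13/(3(3x + 11)) < 13/(3·3x) = (13/9)/x.
Thus |(2x + 3)/(3x + 11) − (2/3)| < eps whenever x > (13/9)/eps.
Take N = (13/9)/eps. If x > N then |(2x + 3)/(3x + 11) − (2/3)| < (13/9)/x < eps.

N = (13/9)/eps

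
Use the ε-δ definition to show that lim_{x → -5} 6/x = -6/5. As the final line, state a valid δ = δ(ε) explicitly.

Suppose ε > 0. We seek δ > 0 such that 0 < |x + 5| < δ implies |6/x + 6/5| < ε.
|6/x + 6/5| = 6·|-5 − x|/(5·|x|) = 6|x + 5|/(5|x|).
Restrict δ ≤ 5/2. Then |x + 5| < 5/2 gives |x| > 5/2, so 5|x| > 25/2.
Then |6/x + 6/5| < 6|x + 5|/(25/2), which is < ε when |x + 5| < (25/12)ε.
Take δ = min(5/2, (25/12)ε). Then 0 < |x + 5| < δ gives both |x + 5| < 5/2 and |x + 5| < (25/12)ε, so |6/x + 6/5| < ε.

δ = min(5/2, (25/12)ε)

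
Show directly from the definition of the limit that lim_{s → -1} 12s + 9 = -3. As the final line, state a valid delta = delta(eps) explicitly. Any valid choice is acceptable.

Let eps > 0 be given. We need delta > 0 so that 0 < |s + 1| < delta implies |(12s + 9) + 3| < eps.
|(12s + 9) + 3| = |12s + 12| = 12|s + 1|.
Thus it suffices that |s + 1| < eps/12.
Take delta = eps/12. If 0 < |s + 1| < delta then |(12s + 9) + 3| = 12|s + 1| < 12·(eps/12) = eps.

delta = eps/12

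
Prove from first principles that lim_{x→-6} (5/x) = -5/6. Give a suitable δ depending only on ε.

Fix ε > 0. We seek δ > 0 such that 0 < |x + 6| < δ implies |5/x + 5/6| < ε.
|5/x + 5/6| = 5·|-6 − x|/(6·|x|) = 5|x + 6|/(6|x|).
Restrict δ ≤ 3. Then |x + 6| < 3 gives |x| > 3, so 6|x| > 18.
Then |5/x + 5/6| < 5|x + 6|/18, which is < ε when |x + 6| < (18/5)ε.
Take δ = min(3, (18/5)ε). Then 0 < |x + 6| < δ gives both |x + 6| < 3 and |x + 6| < (18/5)ε, so |5/x + 5/6| < ε.

δ = min(3, (18/5)ε)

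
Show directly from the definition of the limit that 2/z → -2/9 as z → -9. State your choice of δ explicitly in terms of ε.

Suppose ε > 0. We seek δ > 0 such that 0 < |z + 9| < δ implies |2/z + 2/9| < ε.
|2/z + 2/9| = 2·|-9 − z|/(9·|z|) = 2|z + 9|/(9|z|).
Require δ ≤ 9/2 so that |z| > 9 − 9/2 = 9/2, hence 9|z| > 81/2.
Then |2/z + 2/9| < 2|z + 9|/(81/2), which is < ε when |z + 9| < (81/4)ε.
Take δ = min(9/2, (81/4)ε). Then 0 < |z + 9| < δ gives both |z + 9| < 9/2 and |z + 9| < (81/4)ε, so |2/z + 2/9| < ε.

δ = min(9/2, (81/4)ε)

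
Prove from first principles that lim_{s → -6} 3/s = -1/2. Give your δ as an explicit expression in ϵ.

δ = min(3, 6ϵ)

Let ϵ > 0. We seek δ > 0 such that 0 < |s + 6| < δ implies |3/s + 1/2| < ϵ.
|3/s + 1/2| = 3·|-6 − s|/(6·|s|) = 3|s + 6|/(6|s|).
Restrict δ ≤ 3. Then |s + 6| < 3 gives |s| > 3, so 6|s| > 18.
Then |3/s + 1/2| < 3|s + 6|/18, which is < ϵ when |s + 6| < 6ϵ.
Take δ = min(3, 6ϵ). Then 0 < |s + 6| < δ gives both |s + 6| < 3 and |s + 6| < 6ϵ, so |3/s + 1/2| < ϵ.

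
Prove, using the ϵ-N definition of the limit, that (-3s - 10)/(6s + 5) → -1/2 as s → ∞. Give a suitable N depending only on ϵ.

N = (5/4)/ϵ

Let ϵ > 0. We seek N > 0 such that s > N implies |(-3s - 10)/(6s + 5) + 1/2| < ϵ.
(-3s - 10)/(6s + 5) + 1/2 = (6(-3s - 10) − (-3)(6s + 5)) / (6(6s + 5)) = -45/(6(6s + 5)).
For s > 0 we have 6s + 5 > 6s, so |(-3s - 10)/(6s + 5) + 1/2| = 45/(6(6s + 5)) < 45/(6·6s) = (5/4)/s.
Thus |(-3s - 10)/(6s + 5) + 1/2| < ϵ whenever s > (5/4)/ϵ.
Take N = (5/4)/ϵ. If s > N then |(-3s - 10)/(6s + 5) + 1/2| < (5/4)/s < ϵ.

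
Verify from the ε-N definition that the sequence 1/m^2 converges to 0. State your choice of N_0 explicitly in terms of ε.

N_0 = (1/ε)^{1/2}

Suppose ε > 0. For m ≥ 1, |1/m^2 − 0| = 1/m^2.
1/m^2 < ε ⇔ m^2 > 1/ε ⇔ m > (1/ε)^{1/2}.
Take N_0 = (1/ε)^{1/2}. Then m > N_0 implies 1/m^2 < ε.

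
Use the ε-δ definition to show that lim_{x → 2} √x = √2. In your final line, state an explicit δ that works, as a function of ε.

Suppose ε > 0. We want δ > 0 such that 0 < |x − 2| < δ implies |√x − √2| < ε.
Rationalise: √x − √2 = (x − 2)/(√x + √2), so |√x − √2| = |x − 2|/(√x + √2).
Restrict δ ≤ 2 so that |x − 2| < 2 forces x > 0, and then √x + √2 > √2.
Hence |√x − √2| < |x − 2|/√2, which is < ε once |x − 2| < √2·ε.
Take δ = min(2, √2·ε). If 0 < |x − 2| < δ then x > 0 and |√x − √2| < |x − 2|/√2 < ε.

δ = min(2, √2·ε)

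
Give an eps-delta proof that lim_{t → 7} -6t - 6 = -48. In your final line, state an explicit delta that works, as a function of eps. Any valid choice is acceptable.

delta = eps/6

Let eps > 0 be given. We need delta > 0 so that 0 < |t − 7| < delta implies |(-6t - 6) + 48| < eps.
Since (-6t - 6) + 48 = -6(t − 7), we have |(-6t - 6) + 48| = 6|t − 7|.
So 6|t − 7| < eps exactly when |t − 7| < eps/6.
Choosing delta = eps/6 gives |(-6t - 6) + 48| = 6|t − 7| < eps whenever |t − 7| < delta.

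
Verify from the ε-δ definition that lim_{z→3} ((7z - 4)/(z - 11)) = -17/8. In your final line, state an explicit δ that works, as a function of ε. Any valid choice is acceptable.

δ = min(4, (32/73)ε)

Fix ε > 0. We want δ > 0 with 0 < |z − 3| < δ ⇒ |(7z - 4)/(z - 11) + 17/8| < ε.
Combining over a common denominator, (7z - 4)/(z - 11) + 17/8 = [(7z - 4)·(-8) − 17·(z - 11)] / [(-8)·(z - 11)] = -73(z − 3) / ((-8)(z - 11)).
So |(7z - 4)/(z - 11) + 17/8| = 73|z − 3| / (8·|z − 11|).
Restrict δ ≤ 4. Then |z − 3| < 4 gives |z − 11| = |(z − 3) + (-8)| ≥ 8 − 4 = 4.
Hence |(7z - 4)/(z - 11) + 17/8| < 73|z − 3|/(8·4) = (73/32)|z − 3|, which is < ε once |z − 3| < (32/73)ε.
Take δ = min(4, (32/73)ε). Then 0 < |z − 3| < δ forces both bounds, so |(7z - 4)/(z - 11) + 17/8| < ε.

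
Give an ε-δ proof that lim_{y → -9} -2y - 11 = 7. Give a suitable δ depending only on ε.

δ = ε/2

Let ε > 0. We need δ > 0 so that 0 < |y + 9| < δ implies |(-2y - 11) − 7| < ε.
Since (-2y - 11) − 7 = -2(y + 9), we have |(-2y - 11) − 7| = 2|y + 9|.
So 2|y + 9| < ε exactly when |y + 9| < ε/2.
Take δ = ε/2. If 0 < |y + 9| < δ then |(-2y - 11) − 7| = 2|y + 9| < 2·(ε/2) = ε.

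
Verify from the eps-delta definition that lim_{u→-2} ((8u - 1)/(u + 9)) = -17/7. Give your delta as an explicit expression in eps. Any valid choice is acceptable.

Let eps > 0 be given. We want delta > 0 with 0 < |u + 2| < delta ⇒ |(8u - 1)/(u + 9) + 17/7| < eps.
Combining over a common denominator, (8u - 1)/(u + 9) + 17/7 = [(8u - 1)·7 − (-17)·(u + 9)] / [7·(u + 9)] = 73(u + 2) / (7(u + 9)).
So |(8u - 1)/(u + 9) + 17/7| = 73|u + 2| / (7·|u + 9|).
Require delta ≤ 7/2, so |u + 9| ≥ |7| − |u + 2| > 7 − 7/2 = 7/2.
Hence |(8u - 1)/(u + 9) + 17/7| < 73|u + 2|/(7·(7/2)) = (146/49)|u + 2|, which is < eps once |u + 2| < (49/146)eps.
Take delta = min(7/2, (49/146)eps). Then 0 < |u + 2| < delta forces both bounds, so |(8u - 1)/(u + 9) + 17/7| < eps.

delta = min(7/2, (49/146)eps)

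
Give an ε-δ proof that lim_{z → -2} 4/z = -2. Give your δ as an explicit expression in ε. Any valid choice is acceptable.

Let ε > 0 be given. We seek δ > 0 such that 0 < |z + 2| < δ implies |4/z + 2| < ε.
|4/z + 2| = 4·|-2 − z|/(2·|z|) = 4|z + 2|/(2|z|).
Require δ ≤ 1 so that |z| > 2 − 1 = 1, hence 2|z| > 2.
Then |4/z + 2| < 4|z + 2|/2, which is < ε when |z + 2| < (1/2)ε.
Take δ = min(1, (1/2)ε). Then 0 < |z + 2| < δ gives both |z + 2| < 1 and |z + 2| < (1/2)ε, so |4/z + 2| < ε.

δ = min(1, (1/2)ε)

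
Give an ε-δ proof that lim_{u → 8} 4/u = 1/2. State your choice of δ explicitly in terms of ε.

δ = min(4, 8ε)

Suppose ε > 0. We seek δ > 0 such that 0 < |u − 8| < δ implies |4/u − (1/2)| < ε.
|4/u − (1/2)| = 4·|8 − u|/(8·|u|) = 4|u − 8|/(8|u|).
Require δ ≤ 4 so that |u| > 8 − 4 = 4, hence 8|u| > 32.
Then |4/u − (1/2)| < 4|u − 8|/32, which is < ε when |u − 8| < 8ε.
Take δ = min(4, 8ε). Then 0 < |u − 8| < δ gives both |u − 8| < 4 and |u − 8| < 8ε, so |4/u − (1/2)| < ε.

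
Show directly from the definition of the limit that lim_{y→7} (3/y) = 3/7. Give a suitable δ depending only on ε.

Fix ε > 0. We seek δ > 0 such that 0 < |y − 7| < δ implies |3/y − (3/7)| < ε.
|3/y − (3/7)| = 3·|7 − y|/(7·|y|) = 3|y − 7|/(7|y|).
Require δ ≤ 7/2 so that |y| > 7 − 7/2 = 7/2, hence 7|y| > 49/2.
Then |3/y − (3/7)| < 3|y − 7|/(49/2), which is < ε when |y − 7| < (49/6)ε.
Take δ = min(7/2, (49/6)ε). Then 0 < |y − 7| < δ gives both |y − 7| < 7/2 and |y − 7| < (49/6)ε, so |3/y − (3/7)| < ε.

δ = min(7/2, (49/6)ε)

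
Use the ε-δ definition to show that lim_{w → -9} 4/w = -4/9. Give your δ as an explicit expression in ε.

δ = min(9/2, (81/8)ε)

Suppose ε > 0. We seek δ > 0 such that 0 < |w + 9| < δ implies |4/w + 4/9| < ε.
|4/w + 4/9| = 4·|-9 − w|/(9·|w|) = 4|w + 9|/(9|w|).
Require δ ≤ 9/2 so that |w| > 9 − 9/2 = 9/2, hence 9|w| > 81/2.
Then |4/w + 4/9| < 4|w + 9|/(81/2), which is < ε when |w + 9| < (81/8)ε.
Take δ = min(9/2, (81/8)ε). Then 0 < |w + 9| < δ gives both |w + 9| < 9/2 and |w + 9| < (81/8)ε, so |4/w + 4/9| < ε.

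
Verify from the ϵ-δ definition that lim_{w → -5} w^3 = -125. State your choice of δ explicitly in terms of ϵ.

δ = min(1, ϵ/91)

Let ϵ > 0 be given. We seek δ > 0 with 0 < |w + 5| < δ ⇒ |w^3 + 125| < ϵ.
Factor: w^3 + 125 = (w + 5)(w^2 - 5w + 25), so |w^3 + 125| = |w + 5|·|w^2 - 5w + 25|.
Impose δ ≤ 1 so that |w| < 6; then |w^2 - 5w + 25| ≤ 91.
Hence |w^3 + 125| ≤ 91|w + 5|, which is < ϵ once |w + 5| < ϵ/91.
Take δ = min(1, ϵ/91). If 0 < |w + 5| < δ then both bounds hold and |w^3 + 125| ≤ 91|w + 5| < 91·(ϵ/91) = ϵ.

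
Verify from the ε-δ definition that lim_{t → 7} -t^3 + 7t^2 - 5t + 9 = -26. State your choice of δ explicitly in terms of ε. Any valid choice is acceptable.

Fix ε > 0. We want δ > 0 such that 0 < |t − 7| < δ implies |(-t^3 + 7t^2 - 5t + 9) + 26| < ε.
(-t^3 + 7t^2 - 5t + 9) + 26 = -t^3 + 7t^2 - 5t + 35 = (t − 7)(-t^2 - 5).
So |(-t^3 + 7t^2 - 5t + 9) + 26| = |t − 7|·|-t^2 - 5|.
Assume first that |t − 7| < 2, so |t| < 9. Then |-t^2 - 5| ≤ 9^2 + 5 = 86.
Hence |(-t^3 + 7t^2 - 5t + 9) + 26| ≤ 86|t − 7| < ε provided |t − 7| < ε/86.
Take δ = min(2, ε/86). Then 0 < |t − 7| < δ gives both |t − 7| < 2 and |t − 7| < ε/86, so |(-t^3 + 7t^2 - 5t + 9) + 26| < ε.

δ = min(2, ε/86)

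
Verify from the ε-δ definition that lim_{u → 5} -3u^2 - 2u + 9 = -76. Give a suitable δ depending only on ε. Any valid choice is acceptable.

δ = min(1, ε/35)

Let ε > 0. We want δ > 0 such that 0 < |u − 5| < δ implies |(-3u^2 - 2u + 9) + 76| < ε.
(-3u^2 - 2u + 9) + 76 = -3u^2 - 2u + 85 = (u − 5)(-3u - 17).
So |(-3u^2 - 2u + 9) + 76| = |u − 5|·|-3u - 17|.
Require δ ≤ 1. Then |u − 5| < 1 gives |u| < 6, and by the triangle inequality |-3u - 17| ≤ 3·6 + 17 = 35.
Hence |(-3u^2 - 2u + 9) + 76| ≤ 35|u − 5| < ε provided |u − 5| < ε/35.
Take δ = min(1, ε/35). Then 0 < |u − 5| < δ gives both |u − 5| < 1 and |u − 5| < ε/35, so |(-3u^2 - 2u + 9) + 76| < ε.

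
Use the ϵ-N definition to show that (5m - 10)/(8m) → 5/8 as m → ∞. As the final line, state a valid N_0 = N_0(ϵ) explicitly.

N_0 = (5/4)/ϵ

Let ϵ > 0. For m ≥ 1, |(5m - 10)/(8m) − (5/8)| = |-80|/(8(8m)) = 80/(8(8m)).
Since 8m ≥ 8m for m ≥ 1, this is ≤ 80/(8·8m) = (5/4)/m.
So |(5m - 10)/(8m) − (5/8)| < ϵ whenever m > (5/4)/ϵ.
Take N_0 = (5/4)/ϵ. If m > N_0 then |(5m - 10)/(8m) − (5/8)| ≤ (5/4)/m < ϵ.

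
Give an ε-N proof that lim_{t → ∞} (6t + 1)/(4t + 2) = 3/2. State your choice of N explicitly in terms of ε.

Let ε > 0 be given. We seek N > 0 such that t > N implies |(6t + 1)/(4t + 2) − (3/2)| < ε.
(6t + 1)/(4t + 2) − (3/2) = (4(6t + 1) − 6(4t + 2)) / (4(4t + 2)) = -8/(4(4t + 2)).
For t > 0 we have 4t + 2 > 4t, so |(6t + 1)/(4t + 2) − (3/2)| = 8/(4(4t + 2)) < 8/(4·4t) = (1/2)/t.
Thus |(6t + 1)/(4t + 2) − (3/2)| < ε whenever t > (1/2)/ε.
Take N = (1/2)/ε. If t > N then |(6t + 1)/(4t + 2) − (3/2)| < (1/2)/t < ε.

N = (1/2)/ε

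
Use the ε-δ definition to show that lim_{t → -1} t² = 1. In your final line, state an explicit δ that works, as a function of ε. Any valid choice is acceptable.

δ = min(1, ε/3)

Fix ε > 0. We seek δ > 0 with 0 < |t + 1| < δ ⇒ |t² − 1| < ε.
Factor: t² − 1 = (t + 1)(t - 1), so |t² − 1| = |t + 1|·|t - 1|.
Restrict δ ≤ 1. Then |t + 1| < 1 gives |t| < 2, so by the triangle inequality |t - 1| ≤ 2 + 1 = 3.
Hence |t² − 1| ≤ 3|t + 1|, which is < ε once |t + 1| < ε/3.
Take δ = min(1, ε/3). If 0 < |t + 1| < δ then both bounds hold and |t² − 1| ≤ 3|t + 1| < 3·(ε/3) = ε.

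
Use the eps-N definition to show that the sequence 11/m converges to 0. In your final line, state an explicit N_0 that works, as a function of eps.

N_0 = 11/eps

Fix eps > 0. For m ≥ 1, |11/m − 0| = 11/(m) ≤ 11/m.
We need 11/m < eps, i.e. m > 11/eps.
Take N_0 = 11/eps. If m > N_0 then |11/m| ≤ 11/m < eps.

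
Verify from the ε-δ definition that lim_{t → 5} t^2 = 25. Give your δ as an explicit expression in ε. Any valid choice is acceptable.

Let ε > 0. We seek δ > 0 with 0 < |t − 5| < δ ⇒ |t^2 − 25| < ε.
Factor: t^2 − 25 = (t − 5)(t + 5), so |t^2 − 25| = |t − 5|·|t + 5|.
Impose δ ≤ 1 so that |t| < 6; then |t + 5| ≤ 11.
Hence |t^2 − 25| ≤ 11|t − 5|, which is < ε once |t − 5| < ε/11.
Take δ = min(1, ε/11). If 0 < |t − 5| < δ then both bounds hold and |t^2 − 25| ≤ 11|t − 5| < 11·(ε/11) = ε.

δ = min(1, ε/11)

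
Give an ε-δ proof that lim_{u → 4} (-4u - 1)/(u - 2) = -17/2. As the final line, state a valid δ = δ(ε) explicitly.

Fix ε > 0. We want δ > 0 with 0 < |u − 4| < δ ⇒ |(-4u - 1)/(u - 2) + 17/2| < ε.
Combining over a common denominator, (-4u - 1)/(u - 2) + 17/2 = [(-4u - 1)·2 − (-17)·(u - 2)] / [2·(u - 2)] = 9(u − 4) / (2(u - 2)).
So |(-4u - 1)/(u - 2) + 17/2| = 9|u − 4| / (2·|u − 2|).
Require δ ≤ 1, so |u − 2| ≥ |2| − |u − 4| > 2 − 1 = 1.
Hence |(-4u - 1)/(u - 2) + 17/2| < 9|u − 4|/(2·1) = (9/2)|u − 4|, which is < ε once |u − 4| < (2/9)ε.
Take δ = min(1, (2/9)ε). Then 0 < |u − 4| < δ forces both bounds, so |(-4u - 1)/(u - 2) + 17/2| < ε.

δ = min(1, (2/9)ε)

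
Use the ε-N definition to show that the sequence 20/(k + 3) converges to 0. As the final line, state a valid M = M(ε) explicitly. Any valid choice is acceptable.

M = 20/ε

Suppose ε > 0. For k ≥ 1, |20/(k + 3) − 0| = 20/(k + 3) ≤ 20/k.
We need 20/k < ε, i.e. k > 20/ε.
Take M = 20/ε. If k > M then |20/(k + 3)| ≤ 20/k < ε.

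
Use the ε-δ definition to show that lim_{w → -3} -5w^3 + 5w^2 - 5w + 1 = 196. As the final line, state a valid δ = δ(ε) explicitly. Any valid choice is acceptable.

Let ε > 0 be given. We want δ > 0 such that 0 < |w + 3| < δ implies |(-5w^3 + 5w^2 - 5w + 1) − 196| < ε.
(-5w^3 + 5w^2 - 5w + 1) − 196 = -5w^3 + 5w^2 - 5w - 195 = (w + 3)(-5w^2 + 20w - 65).
So |(-5w^3 + 5w^2 - 5w + 1) − 196| = |w + 3|·|-5w^2 + 20w - 65|.
Assume first that |w + 3| < 1, so |w| < 4. Then |-5w^2 + 20w - 65| ≤ 5·4^2 + 20·4 + 65 = 225.
Hence |(-5w^3 + 5w^2 - 5w + 1) − 196| ≤ 225|w + 3| < ε provided |w + 3| < ε/225.
Take δ = min(1, ε/225). Then 0 < |w + 3| < δ gives both |w + 3| < 1 and |w + 3| < ε/225, so |(-5w^3 + 5w^2 - 5w + 1) − 196| < ε.

δ = min(1, ε/225)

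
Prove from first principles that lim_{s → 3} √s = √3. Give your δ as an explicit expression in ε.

Suppose ε > 0. We want δ > 0 such that 0 < |s − 3| < δ implies |√s − √3| < ε.
Multiplying by the conjugate, |√s − √3| = |s − 3|/(√s + √3).
Restrict δ ≤ 3 so that |s − 3| < 3 forces s > 0, and then √s + √3 > √3.
Hence |√s − √3| < |s − 3|/√3, which is < ε once |s − 3| < √3·ε.
Take δ = min(3, √3·ε). If 0 < |s − 3| < δ then s > 0 and |√s − √3| < |s − 3|/√3 < ε.

δ = min(3, √3·ε)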